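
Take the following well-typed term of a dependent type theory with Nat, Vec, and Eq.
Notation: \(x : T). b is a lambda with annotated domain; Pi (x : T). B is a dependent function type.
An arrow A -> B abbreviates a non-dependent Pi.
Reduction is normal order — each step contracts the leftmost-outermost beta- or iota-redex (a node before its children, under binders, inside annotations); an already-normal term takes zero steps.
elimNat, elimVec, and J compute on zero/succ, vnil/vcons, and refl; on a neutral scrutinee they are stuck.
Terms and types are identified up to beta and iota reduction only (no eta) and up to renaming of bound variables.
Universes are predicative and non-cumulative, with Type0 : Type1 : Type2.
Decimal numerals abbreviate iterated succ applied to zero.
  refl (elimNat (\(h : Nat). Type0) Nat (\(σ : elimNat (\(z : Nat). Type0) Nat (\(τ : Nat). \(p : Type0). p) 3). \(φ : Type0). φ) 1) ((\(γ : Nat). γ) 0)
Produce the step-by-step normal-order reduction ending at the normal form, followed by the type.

normal-order reduction sequence:
  refl (elimNat (\(h : Nat). Type0) Nat (\(σ : elimNat (\(z : Nat). Type0) Nat (\(τ : Nat). \(p : Type0). p) 3). \(φ : Type0). φ) 1) ((\(γ : Nat). γ) 0)
  ~> refl ((\(h : elimNat (\(σ : Nat). Type0) Nat (\(z : Nat). \(τ : Type0). τ) 3). \(p : Type0). p) 0 (elimNat (\(φ : Nat). Type0) Nat (\(γ : elimNat (\(n : Nat). Type0) Nat (\(x : Nat). \(ε : Type0). ε) 3). \(e : Type0). e) 0)) ((\(α : Nat). α) 0)
  ~> refl ((\(h : Type0). h) (elimNat (\(σ : Nat). Type0) Nat (\(z : elimNat (\(τ : Nat). Type0) Nat (\(p : Nat). \(φ : Type0). φ) 3). \(γ : Type0). γ) 0)) ((\(n : Nat). n) 0)
  ~> refl (elimNat (\(h : Nat). Type0) Nat (\(σ : elimNat (\(z : Nat). Type0) Nat (\(τ : Nat). \(p : Type0). p) 3). \(φ : Type0). φ) 0) ((\(γ : Nat). γ) 0)
  ~> refl Nat ((\(h : Nat). h) 0)
  ~> refl Nat 0
inferred type:
  Eq Nat 0 0


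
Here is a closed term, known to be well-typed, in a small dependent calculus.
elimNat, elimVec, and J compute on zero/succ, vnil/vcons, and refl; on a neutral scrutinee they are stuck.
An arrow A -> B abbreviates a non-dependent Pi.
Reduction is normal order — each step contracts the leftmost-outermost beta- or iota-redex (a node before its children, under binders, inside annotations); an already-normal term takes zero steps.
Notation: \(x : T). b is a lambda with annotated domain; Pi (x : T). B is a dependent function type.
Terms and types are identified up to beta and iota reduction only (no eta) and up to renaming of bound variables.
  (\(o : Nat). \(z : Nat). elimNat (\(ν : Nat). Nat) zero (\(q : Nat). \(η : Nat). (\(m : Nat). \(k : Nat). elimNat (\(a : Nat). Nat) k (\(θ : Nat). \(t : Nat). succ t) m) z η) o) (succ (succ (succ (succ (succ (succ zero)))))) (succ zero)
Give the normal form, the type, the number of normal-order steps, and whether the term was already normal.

resulting normal form:
  succ (succ (succ (succ (succ (succ zero)))))
type:
  Nat
steps to reach normal form (normal order): 57
started in normal form: no
first redex: a beta-redex


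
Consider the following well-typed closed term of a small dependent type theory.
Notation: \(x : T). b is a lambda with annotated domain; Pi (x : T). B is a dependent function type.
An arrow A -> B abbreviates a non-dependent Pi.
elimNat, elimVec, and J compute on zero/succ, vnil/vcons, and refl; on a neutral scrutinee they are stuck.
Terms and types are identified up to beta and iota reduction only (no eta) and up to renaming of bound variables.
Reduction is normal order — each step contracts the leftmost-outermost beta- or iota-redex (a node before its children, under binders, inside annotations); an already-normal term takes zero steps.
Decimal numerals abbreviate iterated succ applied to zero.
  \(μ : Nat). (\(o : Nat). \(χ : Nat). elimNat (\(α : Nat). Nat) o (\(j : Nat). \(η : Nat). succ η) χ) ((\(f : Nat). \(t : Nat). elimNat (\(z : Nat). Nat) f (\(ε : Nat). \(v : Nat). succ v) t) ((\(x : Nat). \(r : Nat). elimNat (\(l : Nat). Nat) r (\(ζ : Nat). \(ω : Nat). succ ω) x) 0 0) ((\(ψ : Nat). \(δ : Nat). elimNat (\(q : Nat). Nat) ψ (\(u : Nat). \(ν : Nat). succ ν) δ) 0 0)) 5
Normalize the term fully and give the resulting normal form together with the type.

normal form:
  \(μ : Nat). 5
the term's type:
  Nat -> Nat
observation: contracting a beta-redex first, the term normalizes in 27 steps.


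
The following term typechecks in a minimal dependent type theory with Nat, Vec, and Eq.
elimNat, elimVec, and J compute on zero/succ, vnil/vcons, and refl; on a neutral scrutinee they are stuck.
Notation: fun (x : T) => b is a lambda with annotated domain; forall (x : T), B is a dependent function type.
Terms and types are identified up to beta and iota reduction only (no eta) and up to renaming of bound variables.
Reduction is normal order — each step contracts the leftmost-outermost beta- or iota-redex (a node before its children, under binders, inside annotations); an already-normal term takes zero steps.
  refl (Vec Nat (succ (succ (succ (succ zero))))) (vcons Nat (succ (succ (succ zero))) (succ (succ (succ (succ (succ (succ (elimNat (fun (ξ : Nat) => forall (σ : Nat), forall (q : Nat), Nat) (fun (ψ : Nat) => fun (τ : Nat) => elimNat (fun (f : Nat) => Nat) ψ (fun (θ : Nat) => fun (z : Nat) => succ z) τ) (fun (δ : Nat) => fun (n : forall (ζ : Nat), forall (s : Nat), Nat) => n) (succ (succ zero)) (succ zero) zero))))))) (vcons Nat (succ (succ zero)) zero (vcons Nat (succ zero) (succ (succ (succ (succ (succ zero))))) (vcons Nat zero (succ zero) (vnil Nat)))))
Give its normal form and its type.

normal form:
  refl (Vec Nat (succ (succ (succ (succ zero))))) (vcons Nat (succ (succ (succ zero))) (succ (succ (succ (succ (succ (succ (succ zero))))))) (vcons Nat (succ (succ zero)) zero (vcons Nat (succ zero) (succ (succ (succ (succ (succ zero))))) (vcons Nat zero (succ zero) (vnil Nat)))))
type:
  Eq (Vec Nat (succ (succ (succ (succ zero))))) (vcons Nat (succ (succ (succ zero))) (succ (succ (succ (succ (succ (succ (succ zero))))))) (vcons Nat (succ (succ zero)) zero (vcons Nat (succ zero) (succ (succ (succ (succ (succ zero))))) (vcons Nat zero (succ zero) (vnil Nat))))) (vcons Nat (succ (succ (succ zero))) (succ (succ (succ (succ (succ (succ (succ zero))))))) (vcons Nat (succ (succ zero)) zero (vcons Nat (succ zero) (succ (succ (succ (succ (succ zero))))) (vcons Nat zero (succ zero) (vnil Nat)))))
observation: normalization takes exactly 10 steps under the normal-order strategy.


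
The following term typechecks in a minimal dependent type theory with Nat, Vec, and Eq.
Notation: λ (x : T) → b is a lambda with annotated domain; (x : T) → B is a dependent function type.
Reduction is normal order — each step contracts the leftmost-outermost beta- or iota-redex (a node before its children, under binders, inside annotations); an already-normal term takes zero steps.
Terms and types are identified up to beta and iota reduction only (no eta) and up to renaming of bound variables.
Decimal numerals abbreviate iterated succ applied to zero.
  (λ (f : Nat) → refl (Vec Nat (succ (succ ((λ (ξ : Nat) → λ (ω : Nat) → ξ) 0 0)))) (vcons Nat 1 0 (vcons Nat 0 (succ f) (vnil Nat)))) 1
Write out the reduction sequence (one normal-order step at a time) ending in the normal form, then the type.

normal-order reduction sequence:
  (λ (f : Nat) → refl (Vec Nat (succ (succ ((λ (ξ : Nat) → λ (ω : Nat) → ξ) 0 0)))) (vcons Nat 1 0 (vcons Nat 0 (succ f) (vnil Nat)))) 1
  ~> refl (Vec Nat (succ (succ ((λ (f : Nat) → λ (ξ : Nat) → f) 0 0)))) (vcons Nat 1 0 (vcons Nat 0 2 (vnil Nat)))
  ~> refl (Vec Nat (succ (succ ((λ (f : Nat) → 0) 0)))) (vcons Nat 1 0 (vcons Nat 0 2 (vnil Nat)))
  ~> refl (Vec Nat 2) (vcons Nat 1 0 (vcons Nat 0 2 (vnil Nat)))
the term's type:
  Eq (Vec Nat 2) (vcons Nat 1 0 (vcons Nat 0 2 (vnil Nat))) (vcons Nat 1 0 (vcons Nat 0 2 (vnil Nat)))


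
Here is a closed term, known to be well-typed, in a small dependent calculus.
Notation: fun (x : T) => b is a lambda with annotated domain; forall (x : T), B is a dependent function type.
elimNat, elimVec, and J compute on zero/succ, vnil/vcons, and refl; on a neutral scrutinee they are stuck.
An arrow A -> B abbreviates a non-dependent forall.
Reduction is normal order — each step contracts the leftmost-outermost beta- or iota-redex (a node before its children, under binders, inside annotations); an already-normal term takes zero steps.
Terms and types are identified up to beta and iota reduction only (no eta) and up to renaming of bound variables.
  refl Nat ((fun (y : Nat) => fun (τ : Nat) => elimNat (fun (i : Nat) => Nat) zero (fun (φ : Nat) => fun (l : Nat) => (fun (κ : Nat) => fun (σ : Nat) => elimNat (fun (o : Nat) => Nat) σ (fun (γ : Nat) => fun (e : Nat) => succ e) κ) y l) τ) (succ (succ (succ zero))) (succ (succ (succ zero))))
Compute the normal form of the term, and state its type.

reduced normal form:
  refl Nat (succ (succ (succ (succ (succ (succ (succ (succ (succ zero)))))))))
type:
  Eq Nat (succ (succ (succ (succ (succ (succ (succ (succ (succ zero))))))))) (succ (succ (succ (succ (succ (succ (succ (succ (succ zero)))))))))
observation: 48 normal-order steps separate the term from its normal form.


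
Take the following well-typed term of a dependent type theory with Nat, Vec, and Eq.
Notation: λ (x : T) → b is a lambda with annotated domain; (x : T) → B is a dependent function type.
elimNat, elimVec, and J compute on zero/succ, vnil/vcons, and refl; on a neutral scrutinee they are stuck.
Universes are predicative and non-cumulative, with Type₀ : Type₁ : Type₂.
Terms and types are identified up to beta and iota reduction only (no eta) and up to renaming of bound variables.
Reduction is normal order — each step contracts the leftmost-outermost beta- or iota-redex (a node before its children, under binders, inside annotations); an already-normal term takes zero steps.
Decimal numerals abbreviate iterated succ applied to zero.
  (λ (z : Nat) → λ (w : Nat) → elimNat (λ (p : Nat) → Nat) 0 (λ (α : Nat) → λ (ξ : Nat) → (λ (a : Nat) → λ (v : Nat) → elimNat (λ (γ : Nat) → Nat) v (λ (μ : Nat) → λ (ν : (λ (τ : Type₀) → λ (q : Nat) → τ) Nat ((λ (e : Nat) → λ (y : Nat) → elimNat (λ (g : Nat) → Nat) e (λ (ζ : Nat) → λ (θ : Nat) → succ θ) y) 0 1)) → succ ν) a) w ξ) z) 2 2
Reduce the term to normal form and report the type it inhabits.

resulting normal form:
  4
inferred type:
  Nat
observation: the first redex contracted is a beta-redex; the normal form is reached in 27 normal-order steps.


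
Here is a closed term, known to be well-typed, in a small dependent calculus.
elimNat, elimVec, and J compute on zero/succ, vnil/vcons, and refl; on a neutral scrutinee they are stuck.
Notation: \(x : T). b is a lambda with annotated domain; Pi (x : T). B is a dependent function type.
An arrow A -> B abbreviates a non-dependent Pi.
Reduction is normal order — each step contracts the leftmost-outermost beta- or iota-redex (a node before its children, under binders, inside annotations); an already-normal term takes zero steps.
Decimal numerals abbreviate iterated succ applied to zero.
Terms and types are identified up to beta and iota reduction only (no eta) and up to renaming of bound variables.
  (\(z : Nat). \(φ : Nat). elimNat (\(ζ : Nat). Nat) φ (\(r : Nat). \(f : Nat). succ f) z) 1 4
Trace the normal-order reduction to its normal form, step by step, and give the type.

normal-order reduction:
  (\(z : Nat). \(φ : Nat). elimNat (\(ζ : Nat). Nat) φ (\(r : Nat). \(f : Nat). succ f) z) 1 4
  ~> (\(z : Nat). elimNat (\(φ : Nat). Nat) z (\(ζ : Nat). \(r : Nat). succ r) 1) 4
  ~> elimNat (\(z : Nat). Nat) 4 (\(φ : Nat). \(ζ : Nat). succ ζ) 1
  ~> (\(z : Nat). \(φ : Nat). succ φ) 0 (elimNat (\(ζ : Nat). Nat) 4 (\(r : Nat). \(f : Nat). succ f) 0)
  ~> (\(z : Nat). succ z) (elimNat (\(φ : Nat). Nat) 4 (\(ζ : Nat). \(r : Nat). succ r) 0)
  ~> succ (elimNat (\(z : Nat). Nat) 4 (\(φ : Nat). \(ζ : Nat). succ ζ) 0)
  ~> 5
the term's type:
  Nat


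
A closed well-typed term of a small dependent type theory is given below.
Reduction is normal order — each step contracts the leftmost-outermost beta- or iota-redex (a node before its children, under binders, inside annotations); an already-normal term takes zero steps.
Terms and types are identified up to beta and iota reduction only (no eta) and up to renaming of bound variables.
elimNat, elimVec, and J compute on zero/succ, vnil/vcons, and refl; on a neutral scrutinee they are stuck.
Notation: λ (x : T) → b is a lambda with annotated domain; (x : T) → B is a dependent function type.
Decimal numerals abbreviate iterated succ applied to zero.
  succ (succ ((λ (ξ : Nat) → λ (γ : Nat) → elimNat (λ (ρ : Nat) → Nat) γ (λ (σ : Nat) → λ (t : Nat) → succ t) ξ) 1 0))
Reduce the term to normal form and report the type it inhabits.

reduced normal form:
  3
type:
  Nat
observation: the leftmost-outermost redex is a beta-redex, and normalization takes 6 steps.


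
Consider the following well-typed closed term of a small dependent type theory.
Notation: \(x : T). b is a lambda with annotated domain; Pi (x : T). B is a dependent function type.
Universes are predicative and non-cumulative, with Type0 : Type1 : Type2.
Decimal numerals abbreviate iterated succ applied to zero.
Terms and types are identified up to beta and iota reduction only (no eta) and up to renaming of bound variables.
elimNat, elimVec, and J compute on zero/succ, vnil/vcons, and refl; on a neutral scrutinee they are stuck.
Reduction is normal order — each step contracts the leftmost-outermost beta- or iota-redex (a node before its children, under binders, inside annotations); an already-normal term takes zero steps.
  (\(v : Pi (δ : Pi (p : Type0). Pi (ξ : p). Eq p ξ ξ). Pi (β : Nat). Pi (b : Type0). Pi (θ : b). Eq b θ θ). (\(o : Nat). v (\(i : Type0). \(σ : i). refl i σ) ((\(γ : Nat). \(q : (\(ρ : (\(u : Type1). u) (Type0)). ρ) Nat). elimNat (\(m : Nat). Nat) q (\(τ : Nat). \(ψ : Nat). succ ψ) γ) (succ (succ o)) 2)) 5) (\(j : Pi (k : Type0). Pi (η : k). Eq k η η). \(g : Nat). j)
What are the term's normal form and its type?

resulting normal form:
  \(v : Type0). \(δ : v). refl v δ
inferred type:
  Pi (v : Type0). Pi (δ : v). Eq v δ δ


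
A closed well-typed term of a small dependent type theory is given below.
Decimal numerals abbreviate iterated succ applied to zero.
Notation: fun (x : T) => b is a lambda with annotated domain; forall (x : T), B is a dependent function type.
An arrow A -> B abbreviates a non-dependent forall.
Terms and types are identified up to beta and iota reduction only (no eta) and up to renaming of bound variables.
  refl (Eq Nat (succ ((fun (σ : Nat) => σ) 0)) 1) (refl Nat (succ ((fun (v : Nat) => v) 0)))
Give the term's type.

type:
  Eq (Eq Nat 1 1) (refl Nat 1) (refl Nat 1)


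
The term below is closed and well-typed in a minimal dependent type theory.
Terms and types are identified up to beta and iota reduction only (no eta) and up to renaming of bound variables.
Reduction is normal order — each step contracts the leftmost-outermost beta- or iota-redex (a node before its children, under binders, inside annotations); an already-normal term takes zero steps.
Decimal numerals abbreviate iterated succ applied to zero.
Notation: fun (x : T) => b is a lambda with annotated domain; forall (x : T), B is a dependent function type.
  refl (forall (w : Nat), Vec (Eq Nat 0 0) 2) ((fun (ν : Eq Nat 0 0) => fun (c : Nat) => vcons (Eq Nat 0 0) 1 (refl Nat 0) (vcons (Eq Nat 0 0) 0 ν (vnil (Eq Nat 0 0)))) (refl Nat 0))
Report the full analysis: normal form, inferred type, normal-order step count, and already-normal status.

normal form:
  refl (forall (w : Nat), Vec (Eq Nat 0 0) 2) (fun (ν : Nat) => vcons (Eq Nat 0 0) 1 (refl Nat 0) (vcons (Eq Nat 0 0) 0 (refl Nat 0) (vnil (Eq Nat 0 0))))
the term's type:
  Eq (forall (w : Nat), Vec (Eq Nat 0 0) 2) (fun (ν : Nat) => vcons (Eq Nat 0 0) 1 (refl Nat 0) (vcons (Eq Nat 0 0) 0 (refl Nat 0) (vnil (Eq Nat 0 0)))) (fun (c : Nat) => vcons (Eq Nat 0 0) 1 (refl Nat 0) (vcons (Eq Nat 0 0) 0 (refl Nat 0) (vnil (Eq Nat 0 0))))
reduction steps (normal order): 1
term was already normal: no
first redex: a beta-redex


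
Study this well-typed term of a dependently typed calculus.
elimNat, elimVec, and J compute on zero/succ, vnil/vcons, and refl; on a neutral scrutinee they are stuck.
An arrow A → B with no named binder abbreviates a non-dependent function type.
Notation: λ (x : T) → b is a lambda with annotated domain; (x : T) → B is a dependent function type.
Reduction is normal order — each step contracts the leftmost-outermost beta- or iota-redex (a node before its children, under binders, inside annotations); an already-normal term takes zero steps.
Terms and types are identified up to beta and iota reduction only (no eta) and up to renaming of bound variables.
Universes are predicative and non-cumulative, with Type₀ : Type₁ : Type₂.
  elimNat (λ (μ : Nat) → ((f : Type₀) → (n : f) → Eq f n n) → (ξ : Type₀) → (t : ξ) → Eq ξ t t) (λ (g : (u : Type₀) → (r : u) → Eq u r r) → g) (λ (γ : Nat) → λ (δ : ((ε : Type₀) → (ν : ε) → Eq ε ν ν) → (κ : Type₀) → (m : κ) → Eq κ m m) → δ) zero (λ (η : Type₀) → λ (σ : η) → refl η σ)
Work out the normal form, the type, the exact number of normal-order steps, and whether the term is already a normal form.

resulting normal form:
  λ (μ : Type₀) → λ (f : μ) → refl μ f
the term's type:
  (μ : Type₀) → (f : μ) → Eq μ f f
reduction steps (normal order): 2
started in normal form: no
first contracted redex: an elimNat iota-redex


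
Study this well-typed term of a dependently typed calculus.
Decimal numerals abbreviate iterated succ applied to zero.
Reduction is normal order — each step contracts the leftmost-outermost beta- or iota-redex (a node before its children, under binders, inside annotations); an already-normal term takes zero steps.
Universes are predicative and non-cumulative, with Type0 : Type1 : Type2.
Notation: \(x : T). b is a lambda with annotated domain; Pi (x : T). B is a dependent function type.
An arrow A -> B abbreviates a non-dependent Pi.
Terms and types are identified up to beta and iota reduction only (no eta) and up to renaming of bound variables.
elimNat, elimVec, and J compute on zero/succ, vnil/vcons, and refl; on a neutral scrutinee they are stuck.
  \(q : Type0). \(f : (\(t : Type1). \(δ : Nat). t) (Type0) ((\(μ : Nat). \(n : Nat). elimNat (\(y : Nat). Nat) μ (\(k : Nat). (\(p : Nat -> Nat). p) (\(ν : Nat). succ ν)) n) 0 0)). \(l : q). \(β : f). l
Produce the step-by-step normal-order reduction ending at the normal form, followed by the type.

reduction (normal order):
  \(q : Type0). \(f : (\(t : Type1). \(δ : Nat). t) (Type0) ((\(μ : Nat). \(n : Nat). elimNat (\(y : Nat). Nat) μ (\(k : Nat). (\(p : Nat -> Nat). p) (\(ν : Nat). succ ν)) n) 0 0)). \(l : q). \(β : f). l
  ~> \(q : Type0). \(f : (\(t : Nat). Type0) ((\(δ : Nat). \(μ : Nat). elimNat (\(n : Nat). Nat) δ (\(y : Nat). (\(k : Nat -> Nat). k) (\(p : Nat). succ p)) μ) 0 0)). \(ν : q). \(l : f). ν
  ~> \(q : Type0). \(f : Type0). \(t : q). \(δ : f). t
type:
  Pi (q : Type0). Pi (f : Type0). q -> f -> q


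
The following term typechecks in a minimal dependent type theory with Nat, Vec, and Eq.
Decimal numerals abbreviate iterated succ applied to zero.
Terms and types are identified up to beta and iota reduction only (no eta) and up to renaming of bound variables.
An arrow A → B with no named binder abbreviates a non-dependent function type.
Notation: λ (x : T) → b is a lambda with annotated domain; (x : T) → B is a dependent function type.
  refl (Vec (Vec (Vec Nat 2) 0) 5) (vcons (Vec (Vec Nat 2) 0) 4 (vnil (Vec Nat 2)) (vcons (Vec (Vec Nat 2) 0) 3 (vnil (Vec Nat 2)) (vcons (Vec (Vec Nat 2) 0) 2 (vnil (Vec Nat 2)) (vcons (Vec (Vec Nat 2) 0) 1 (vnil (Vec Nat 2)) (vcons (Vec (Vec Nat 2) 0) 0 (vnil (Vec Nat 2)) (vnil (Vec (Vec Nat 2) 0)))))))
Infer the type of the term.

the term's type:
  Eq (Vec (Vec (Vec Nat 2) 0) 5) (vcons (Vec (Vec Nat 2) 0) 4 (vnil (Vec Nat 2)) (vcons (Vec (Vec Nat 2) 0) 3 (vnil (Vec Nat 2)) (vcons (Vec (Vec Nat 2) 0) 2 (vnil (Vec Nat 2)) (vcons (Vec (Vec Nat 2) 0) 1 (vnil (Vec Nat 2)) (vcons (Vec (Vec Nat 2) 0) 0 (vnil (Vec Nat 2)) (vnil (Vec (Vec Nat 2) 0))))))) (vcons (Vec (Vec Nat 2) 0) 4 (vnil (Vec Nat 2)) (vcons (Vec (Vec Nat 2) 0) 3 (vnil (Vec Nat 2)) (vcons (Vec (Vec Nat 2) 0) 2 (vnil (Vec Nat 2)) (vcons (Vec (Vec Nat 2) 0) 1 (vnil (Vec Nat 2)) (vcons (Vec (Vec Nat 2) 0) 0 (vnil (Vec Nat 2)) (vnil (Vec (Vec Nat 2) 0)))))))


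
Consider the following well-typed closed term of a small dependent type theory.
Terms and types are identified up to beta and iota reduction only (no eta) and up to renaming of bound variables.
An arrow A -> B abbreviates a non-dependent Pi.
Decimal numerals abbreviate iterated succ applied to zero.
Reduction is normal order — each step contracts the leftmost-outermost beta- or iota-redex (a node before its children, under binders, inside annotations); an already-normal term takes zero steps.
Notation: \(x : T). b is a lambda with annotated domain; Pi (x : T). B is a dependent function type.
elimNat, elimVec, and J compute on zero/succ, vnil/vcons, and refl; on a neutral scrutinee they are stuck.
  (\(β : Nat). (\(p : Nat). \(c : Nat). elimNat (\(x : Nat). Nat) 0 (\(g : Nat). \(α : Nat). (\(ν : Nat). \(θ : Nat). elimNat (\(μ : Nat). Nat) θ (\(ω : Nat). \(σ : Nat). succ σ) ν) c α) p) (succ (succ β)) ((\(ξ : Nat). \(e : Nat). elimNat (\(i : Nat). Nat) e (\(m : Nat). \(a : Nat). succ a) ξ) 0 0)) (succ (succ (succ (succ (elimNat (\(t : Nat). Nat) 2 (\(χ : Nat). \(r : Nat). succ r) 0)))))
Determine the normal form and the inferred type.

reduced normal form:
  0
type:
  Nat


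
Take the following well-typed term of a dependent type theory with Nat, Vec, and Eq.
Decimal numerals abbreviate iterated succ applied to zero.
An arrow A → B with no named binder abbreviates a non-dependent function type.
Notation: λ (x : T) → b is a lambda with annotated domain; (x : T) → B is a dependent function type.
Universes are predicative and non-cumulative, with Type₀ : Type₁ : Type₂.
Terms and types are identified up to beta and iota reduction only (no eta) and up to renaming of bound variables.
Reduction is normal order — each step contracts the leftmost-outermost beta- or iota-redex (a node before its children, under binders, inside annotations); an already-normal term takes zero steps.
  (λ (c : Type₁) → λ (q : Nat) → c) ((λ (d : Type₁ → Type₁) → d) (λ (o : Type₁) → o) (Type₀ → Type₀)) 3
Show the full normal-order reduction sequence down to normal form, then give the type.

normal-order reduction sequence:
  (λ (c : Type₁) → λ (q : Nat) → c) ((λ (d : Type₁ → Type₁) → d) (λ (o : Type₁) → o) (Type₀ → Type₀)) 3
  ~> (λ (c : Nat) → (λ (q : Type₁ → Type₁) → q) (λ (d : Type₁) → d) (Type₀ → Type₀)) 3
  ~> (λ (c : Type₁ → Type₁) → c) (λ (q : Type₁) → q) (Type₀ → Type₀)
  ~> (λ (c : Type₁) → c) (Type₀ → Type₀)
  ~> Type₀ → Type₀
type:
  Type₁


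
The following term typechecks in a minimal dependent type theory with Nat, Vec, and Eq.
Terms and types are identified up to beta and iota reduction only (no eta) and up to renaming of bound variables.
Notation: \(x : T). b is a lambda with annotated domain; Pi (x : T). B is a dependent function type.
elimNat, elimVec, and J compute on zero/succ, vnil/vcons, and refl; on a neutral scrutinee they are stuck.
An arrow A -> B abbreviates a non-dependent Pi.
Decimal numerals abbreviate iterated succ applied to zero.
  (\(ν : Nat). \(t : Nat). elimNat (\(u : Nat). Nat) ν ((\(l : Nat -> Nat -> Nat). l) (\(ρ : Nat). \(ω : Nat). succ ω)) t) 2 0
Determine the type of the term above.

the term's type:
  Nat


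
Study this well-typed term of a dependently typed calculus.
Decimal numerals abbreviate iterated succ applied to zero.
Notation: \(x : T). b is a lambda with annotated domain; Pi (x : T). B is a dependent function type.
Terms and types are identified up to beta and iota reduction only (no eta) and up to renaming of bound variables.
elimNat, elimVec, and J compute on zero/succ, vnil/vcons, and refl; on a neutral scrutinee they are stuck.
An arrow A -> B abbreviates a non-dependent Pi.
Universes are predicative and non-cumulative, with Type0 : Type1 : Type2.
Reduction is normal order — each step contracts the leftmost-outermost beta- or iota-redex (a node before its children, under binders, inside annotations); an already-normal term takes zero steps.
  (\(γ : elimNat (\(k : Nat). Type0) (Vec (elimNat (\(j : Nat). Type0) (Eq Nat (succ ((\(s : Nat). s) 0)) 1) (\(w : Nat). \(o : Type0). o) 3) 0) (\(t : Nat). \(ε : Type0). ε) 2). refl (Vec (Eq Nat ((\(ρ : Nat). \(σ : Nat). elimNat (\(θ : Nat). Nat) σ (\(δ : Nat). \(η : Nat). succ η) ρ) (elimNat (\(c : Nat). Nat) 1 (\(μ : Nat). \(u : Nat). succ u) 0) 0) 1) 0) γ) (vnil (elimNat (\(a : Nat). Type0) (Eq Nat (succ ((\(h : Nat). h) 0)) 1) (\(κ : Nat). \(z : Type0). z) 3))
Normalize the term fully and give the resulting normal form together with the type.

resulting normal form:
  refl (Vec (Eq Nat 1 1) 0) (vnil (Eq Nat 1 1))
inferred type:
  Eq (Vec (Eq Nat 1 1) 0) (vnil (Eq Nat 1 1)) (vnil (Eq Nat 1 1))
observation: the term reaches its normal form after 19 normal-order steps.


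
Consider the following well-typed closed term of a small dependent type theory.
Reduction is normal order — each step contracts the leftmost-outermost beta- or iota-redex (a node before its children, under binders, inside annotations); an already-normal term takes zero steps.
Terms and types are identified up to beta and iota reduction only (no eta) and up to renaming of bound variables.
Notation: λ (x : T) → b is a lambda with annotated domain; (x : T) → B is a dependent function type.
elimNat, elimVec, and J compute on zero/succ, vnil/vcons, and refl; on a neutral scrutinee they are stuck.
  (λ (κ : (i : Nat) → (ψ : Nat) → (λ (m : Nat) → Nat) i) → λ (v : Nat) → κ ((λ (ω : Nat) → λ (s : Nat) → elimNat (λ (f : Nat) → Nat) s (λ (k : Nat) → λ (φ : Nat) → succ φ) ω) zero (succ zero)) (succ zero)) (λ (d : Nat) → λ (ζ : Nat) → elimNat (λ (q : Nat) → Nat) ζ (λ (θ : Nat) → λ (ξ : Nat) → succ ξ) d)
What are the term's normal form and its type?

resulting normal form:
  λ (κ : Nat) → succ (succ zero)
inferred type:
  (κ : Nat) → Nat


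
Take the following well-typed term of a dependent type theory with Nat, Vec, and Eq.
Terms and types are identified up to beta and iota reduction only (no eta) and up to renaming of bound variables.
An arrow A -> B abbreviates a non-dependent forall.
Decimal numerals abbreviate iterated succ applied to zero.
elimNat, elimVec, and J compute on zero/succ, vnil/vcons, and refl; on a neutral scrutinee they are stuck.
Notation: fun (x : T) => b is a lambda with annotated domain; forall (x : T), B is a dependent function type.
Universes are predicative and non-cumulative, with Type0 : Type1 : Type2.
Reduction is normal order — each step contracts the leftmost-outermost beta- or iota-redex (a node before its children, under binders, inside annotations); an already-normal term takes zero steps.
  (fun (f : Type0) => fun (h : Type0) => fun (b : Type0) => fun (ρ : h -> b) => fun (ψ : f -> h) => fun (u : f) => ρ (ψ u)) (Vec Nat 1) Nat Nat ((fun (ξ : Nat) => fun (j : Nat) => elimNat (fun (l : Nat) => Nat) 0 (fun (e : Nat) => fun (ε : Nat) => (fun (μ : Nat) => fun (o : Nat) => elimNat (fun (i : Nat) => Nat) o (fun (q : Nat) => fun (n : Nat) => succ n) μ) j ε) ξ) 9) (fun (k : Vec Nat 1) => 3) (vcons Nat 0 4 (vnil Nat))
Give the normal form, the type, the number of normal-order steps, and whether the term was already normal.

normal form:
  27
the term's type:
  Nat
reduction steps (normal order): 153
already normal: no
first contracted redex: a beta-redex


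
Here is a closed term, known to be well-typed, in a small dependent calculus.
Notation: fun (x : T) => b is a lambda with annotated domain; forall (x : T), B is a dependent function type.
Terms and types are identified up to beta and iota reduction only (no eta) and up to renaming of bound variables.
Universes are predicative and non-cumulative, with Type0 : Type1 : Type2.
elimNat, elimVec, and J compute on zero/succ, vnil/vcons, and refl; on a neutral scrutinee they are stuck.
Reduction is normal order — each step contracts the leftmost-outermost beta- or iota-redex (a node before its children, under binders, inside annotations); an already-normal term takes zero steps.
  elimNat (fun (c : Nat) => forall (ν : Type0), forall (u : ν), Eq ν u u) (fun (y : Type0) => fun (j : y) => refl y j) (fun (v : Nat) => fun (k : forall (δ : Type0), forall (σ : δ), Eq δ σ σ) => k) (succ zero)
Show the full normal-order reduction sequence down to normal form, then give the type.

normal-order reduction sequence:
  elimNat (fun (c : Nat) => forall (ν : Type0), forall (u : ν), Eq ν u u) (fun (y : Type0) => fun (j : y) => refl y j) (fun (v : Nat) => fun (k : forall (δ : Type0), forall (σ : δ), Eq δ σ σ) => k) (succ zero)
  ~> (fun (c : Nat) => fun (ν : forall (u : Type0), forall (y : u), Eq u y y) => ν) zero (elimNat (fun (j : Nat) => forall (v : Type0), forall (k : v), Eq v k k) (fun (δ : Type0) => fun (σ : δ) => refl δ σ) (fun (m : Nat) => fun (ε : forall (b : Type0), forall (l : b), Eq b l l) => ε) zero)
  ~> (fun (c : forall (ν : Type0), forall (u : ν), Eq ν u u) => c) (elimNat (fun (y : Nat) => forall (j : Type0), forall (v : j), Eq j v v) (fun (k : Type0) => fun (δ : k) => refl k δ) (fun (σ : Nat) => fun (m : forall (ε : Type0), forall (b : ε), Eq ε b b) => m) zero)
  ~> elimNat (fun (c : Nat) => forall (ν : Type0), forall (u : ν), Eq ν u u) (fun (y : Type0) => fun (j : y) => refl y j) (fun (v : Nat) => fun (k : forall (δ : Type0), forall (σ : δ), Eq δ σ σ) => k) zero
  ~> fun (c : Type0) => fun (ν : c) => refl c ν
the term's type:
  forall (c : Type0), forall (ν : c), Eq c ν ν


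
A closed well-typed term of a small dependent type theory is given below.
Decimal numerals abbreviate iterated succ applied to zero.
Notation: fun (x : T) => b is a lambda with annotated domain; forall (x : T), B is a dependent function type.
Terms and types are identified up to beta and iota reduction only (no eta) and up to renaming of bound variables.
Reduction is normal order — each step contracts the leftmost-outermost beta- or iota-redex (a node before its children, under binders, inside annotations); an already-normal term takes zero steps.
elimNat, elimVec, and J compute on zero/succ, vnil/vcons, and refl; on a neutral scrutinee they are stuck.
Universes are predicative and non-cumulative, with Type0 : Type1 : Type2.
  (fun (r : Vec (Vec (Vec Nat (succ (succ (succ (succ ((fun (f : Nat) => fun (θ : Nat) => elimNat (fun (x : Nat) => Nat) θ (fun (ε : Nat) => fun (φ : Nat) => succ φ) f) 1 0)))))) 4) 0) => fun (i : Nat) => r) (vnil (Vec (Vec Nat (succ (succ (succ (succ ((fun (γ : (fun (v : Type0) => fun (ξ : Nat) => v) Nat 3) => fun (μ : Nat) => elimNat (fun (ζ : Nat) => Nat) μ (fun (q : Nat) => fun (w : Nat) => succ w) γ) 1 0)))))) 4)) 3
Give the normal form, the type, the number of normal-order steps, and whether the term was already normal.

normal form:
  vnil (Vec (Vec Nat 5) 4)
type:
  Vec (Vec (Vec Nat 5) 4) 0
normal-order step count: 8
started in normal form: no
first redex: a beta-redex


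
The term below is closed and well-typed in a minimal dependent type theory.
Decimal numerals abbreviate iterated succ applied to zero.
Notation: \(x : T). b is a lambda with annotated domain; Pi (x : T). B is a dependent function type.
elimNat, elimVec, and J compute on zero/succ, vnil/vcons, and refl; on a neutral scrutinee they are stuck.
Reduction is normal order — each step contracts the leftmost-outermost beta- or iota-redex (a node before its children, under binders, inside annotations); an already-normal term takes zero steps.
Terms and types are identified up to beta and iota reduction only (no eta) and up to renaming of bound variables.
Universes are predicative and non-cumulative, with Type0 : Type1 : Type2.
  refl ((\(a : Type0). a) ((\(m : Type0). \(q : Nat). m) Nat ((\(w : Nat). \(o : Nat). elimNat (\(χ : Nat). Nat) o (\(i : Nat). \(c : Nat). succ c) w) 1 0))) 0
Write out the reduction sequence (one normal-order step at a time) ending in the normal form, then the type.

normal-order reduction:
  refl ((\(a : Type0). a) ((\(m : Type0). \(q : Nat). m) Nat ((\(w : Nat). \(o : Nat). elimNat (\(χ : Nat). Nat) o (\(i : Nat). \(c : Nat). succ c) w) 1 0))) 0
  ~> refl ((\(a : Type0). \(m : Nat). a) Nat ((\(q : Nat). \(w : Nat). elimNat (\(o : Nat). Nat) w (\(χ : Nat). \(i : Nat). succ i) q) 1 0)) 0
  ~> refl ((\(a : Nat). Nat) ((\(m : Nat). \(q : Nat). elimNat (\(w : Nat). Nat) q (\(o : Nat). \(χ : Nat). succ χ) m) 1 0)) 0
  ~> refl Nat 0
the term's type:
  Eq Nat 0 0


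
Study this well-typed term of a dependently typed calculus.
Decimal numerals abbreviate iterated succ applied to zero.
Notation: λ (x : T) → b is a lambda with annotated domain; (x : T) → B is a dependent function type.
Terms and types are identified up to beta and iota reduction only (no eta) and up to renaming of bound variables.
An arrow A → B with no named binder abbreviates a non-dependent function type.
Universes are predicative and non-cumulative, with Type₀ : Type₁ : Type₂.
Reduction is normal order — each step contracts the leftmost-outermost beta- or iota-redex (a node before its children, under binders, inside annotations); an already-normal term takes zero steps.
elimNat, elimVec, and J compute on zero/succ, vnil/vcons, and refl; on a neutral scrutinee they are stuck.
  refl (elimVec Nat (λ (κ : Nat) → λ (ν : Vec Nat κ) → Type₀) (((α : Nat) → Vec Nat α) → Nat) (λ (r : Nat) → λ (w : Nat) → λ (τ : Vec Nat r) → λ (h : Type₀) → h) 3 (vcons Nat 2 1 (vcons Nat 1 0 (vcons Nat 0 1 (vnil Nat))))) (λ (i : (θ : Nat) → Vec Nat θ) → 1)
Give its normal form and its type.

normal form:
  refl (((κ : Nat) → Vec Nat κ) → Nat) (λ (ν : (α : Nat) → Vec Nat α) → 1)
type:
  Eq (((κ : Nat) → Vec Nat κ) → Nat) (λ (ν : (α : Nat) → Vec Nat α) → 1) (λ (r : (w : Nat) → Vec Nat w) → 1)


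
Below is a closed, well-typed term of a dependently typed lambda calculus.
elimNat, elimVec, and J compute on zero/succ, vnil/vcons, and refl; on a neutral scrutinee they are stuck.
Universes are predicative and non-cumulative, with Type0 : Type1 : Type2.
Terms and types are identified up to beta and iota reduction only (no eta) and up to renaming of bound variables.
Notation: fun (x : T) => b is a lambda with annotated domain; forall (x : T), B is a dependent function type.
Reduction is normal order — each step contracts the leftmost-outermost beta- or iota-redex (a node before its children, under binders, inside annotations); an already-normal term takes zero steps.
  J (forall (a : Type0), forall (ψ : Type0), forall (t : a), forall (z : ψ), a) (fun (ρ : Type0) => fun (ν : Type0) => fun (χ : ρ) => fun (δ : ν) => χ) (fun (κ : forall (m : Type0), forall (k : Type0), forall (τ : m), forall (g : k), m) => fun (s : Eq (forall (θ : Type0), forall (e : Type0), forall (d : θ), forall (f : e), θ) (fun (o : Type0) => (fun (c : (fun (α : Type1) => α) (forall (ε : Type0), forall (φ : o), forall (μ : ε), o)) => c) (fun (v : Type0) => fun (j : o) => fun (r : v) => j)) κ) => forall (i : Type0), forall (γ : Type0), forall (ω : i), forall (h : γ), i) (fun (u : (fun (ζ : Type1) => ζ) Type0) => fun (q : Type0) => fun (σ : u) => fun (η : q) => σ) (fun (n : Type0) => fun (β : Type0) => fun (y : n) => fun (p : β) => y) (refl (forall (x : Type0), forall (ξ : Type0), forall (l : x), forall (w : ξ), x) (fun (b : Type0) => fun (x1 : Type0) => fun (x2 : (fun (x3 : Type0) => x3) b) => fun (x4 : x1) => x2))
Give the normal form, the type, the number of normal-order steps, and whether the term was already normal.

normal form:
  fun (a : Type0) => fun (ψ : Type0) => fun (t : a) => fun (z : ψ) => t
type:
  forall (a : Type0), forall (ψ : Type0), forall (t : a), forall (z : ψ), a
steps to reach normal form (normal order): 2
started in normal form: no
first redex: a J iota-redex


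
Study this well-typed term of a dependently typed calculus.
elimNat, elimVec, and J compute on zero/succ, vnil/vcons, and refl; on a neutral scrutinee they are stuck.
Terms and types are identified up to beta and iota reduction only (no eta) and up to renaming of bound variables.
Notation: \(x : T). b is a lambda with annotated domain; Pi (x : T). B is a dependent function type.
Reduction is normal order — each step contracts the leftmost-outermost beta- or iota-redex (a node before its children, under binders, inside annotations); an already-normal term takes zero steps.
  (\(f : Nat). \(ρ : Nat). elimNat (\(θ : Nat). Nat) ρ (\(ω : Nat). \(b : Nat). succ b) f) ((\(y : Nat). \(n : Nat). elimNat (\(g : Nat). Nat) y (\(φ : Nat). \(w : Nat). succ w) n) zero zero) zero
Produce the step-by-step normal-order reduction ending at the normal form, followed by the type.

reduction (normal order):
  (\(f : Nat). \(ρ : Nat). elimNat (\(θ : Nat). Nat) ρ (\(ω : Nat). \(b : Nat). succ b) f) ((\(y : Nat). \(n : Nat). elimNat (\(g : Nat). Nat) y (\(φ : Nat). \(w : Nat). succ w) n) zero zero) zero
  ~> (\(f : Nat). elimNat (\(ρ : Nat). Nat) f (\(θ : Nat). \(ω : Nat). succ ω) ((\(b : Nat). \(y : Nat). elimNat (\(n : Nat). Nat) b (\(g : Nat). \(φ : Nat). succ φ) y) zero zero)) zero
  ~> elimNat (\(f : Nat). Nat) zero (\(ρ : Nat). \(θ : Nat). succ θ) ((\(ω : Nat). \(b : Nat). elimNat (\(y : Nat). Nat) ω (\(n : Nat). \(g : Nat). succ g) b) zero zero)
  ~> elimNat (\(f : Nat). Nat) zero (\(ρ : Nat). \(θ : Nat). succ θ) ((\(ω : Nat). elimNat (\(b : Nat). Nat) zero (\(y : Nat). \(n : Nat). succ n) ω) zero)
  ~> elimNat (\(f : Nat). Nat) zero (\(ρ : Nat). \(θ : Nat). succ θ) (elimNat (\(ω : Nat). Nat) zero (\(b : Nat). \(y : Nat). succ y) zero)
  ~> elimNat (\(f : Nat). Nat) zero (\(ρ : Nat). \(θ : Nat). succ θ) zero
  ~> zero
type:
  Nat


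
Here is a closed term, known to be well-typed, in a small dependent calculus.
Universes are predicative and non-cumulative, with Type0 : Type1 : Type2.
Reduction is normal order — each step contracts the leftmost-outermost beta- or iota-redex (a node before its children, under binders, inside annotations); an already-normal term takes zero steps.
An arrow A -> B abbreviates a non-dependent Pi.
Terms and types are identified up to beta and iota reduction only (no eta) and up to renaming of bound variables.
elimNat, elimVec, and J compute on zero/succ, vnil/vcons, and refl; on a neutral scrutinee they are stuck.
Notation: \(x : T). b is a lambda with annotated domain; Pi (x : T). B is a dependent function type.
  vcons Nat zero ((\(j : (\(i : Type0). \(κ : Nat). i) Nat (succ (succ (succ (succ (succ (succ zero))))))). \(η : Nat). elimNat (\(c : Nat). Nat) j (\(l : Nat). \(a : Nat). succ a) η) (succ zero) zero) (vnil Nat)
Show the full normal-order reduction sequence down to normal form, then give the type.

normal-order reduction:
  vcons Nat zero ((\(j : (\(i : Type0). \(κ : Nat). i) Nat (succ (succ (succ (succ (succ (succ zero))))))). \(η : Nat). elimNat (\(c : Nat). Nat) j (\(l : Nat). \(a : Nat). succ a) η) (succ zero) zero) (vnil Nat)
  ~> vcons Nat zero ((\(j : Nat). elimNat (\(i : Nat). Nat) (succ zero) (\(κ : Nat). \(η : Nat). succ η) j) zero) (vnil Nat)
  ~> vcons Nat zero (elimNat (\(j : Nat). Nat) (succ zero) (\(i : Nat). \(κ : Nat). succ κ) zero) (vnil Nat)
  ~> vcons Nat zero (succ zero) (vnil Nat)
type:
  Vec Nat (succ zero)


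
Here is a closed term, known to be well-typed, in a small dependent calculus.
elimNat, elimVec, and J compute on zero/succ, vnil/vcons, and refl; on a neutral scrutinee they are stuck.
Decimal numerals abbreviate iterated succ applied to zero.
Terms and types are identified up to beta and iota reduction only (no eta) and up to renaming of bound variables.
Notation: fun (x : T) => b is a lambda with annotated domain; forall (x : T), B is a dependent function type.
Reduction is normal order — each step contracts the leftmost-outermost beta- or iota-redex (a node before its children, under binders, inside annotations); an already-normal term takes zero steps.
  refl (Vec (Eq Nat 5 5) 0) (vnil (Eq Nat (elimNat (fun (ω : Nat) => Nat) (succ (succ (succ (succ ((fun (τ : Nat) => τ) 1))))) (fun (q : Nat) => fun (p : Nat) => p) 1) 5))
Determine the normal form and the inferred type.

resulting normal form:
  refl (Vec (Eq Nat 5 5) 0) (vnil (Eq Nat 5 5))
the term's type:
  Eq (Vec (Eq Nat 5 5) 0) (vnil (Eq Nat 5 5)) (vnil (Eq Nat 5 5))
observation: 5 normal-order steps separate the term from its normal form.
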